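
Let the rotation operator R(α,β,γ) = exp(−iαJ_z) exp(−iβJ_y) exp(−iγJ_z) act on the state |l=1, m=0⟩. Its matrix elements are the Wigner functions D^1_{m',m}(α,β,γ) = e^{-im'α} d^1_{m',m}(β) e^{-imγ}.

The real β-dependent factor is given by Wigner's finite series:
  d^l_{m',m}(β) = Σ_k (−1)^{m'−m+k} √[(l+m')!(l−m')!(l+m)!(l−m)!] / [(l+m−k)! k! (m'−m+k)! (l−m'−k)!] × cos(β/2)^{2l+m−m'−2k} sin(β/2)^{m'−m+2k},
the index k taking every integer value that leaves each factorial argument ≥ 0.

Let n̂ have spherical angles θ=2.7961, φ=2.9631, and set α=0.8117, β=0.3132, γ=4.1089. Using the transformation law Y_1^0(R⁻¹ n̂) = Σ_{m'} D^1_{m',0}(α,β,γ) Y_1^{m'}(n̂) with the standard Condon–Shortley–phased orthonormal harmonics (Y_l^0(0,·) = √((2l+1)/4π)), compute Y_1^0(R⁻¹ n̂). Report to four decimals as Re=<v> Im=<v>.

Need the full column D^1_{m',0} for m'=−1..1 at α=0.8117, β=0.3132, γ=4.1089.
cos(β/2)=0.987763, sin(β/2)=0.155961
d^1_{-1,0}: single k=1 term ⇒ +0.217863;  D = +0.149948+0.158050i
d^1_{0,0}: k∈[0..1] ⇒ +0.975676 -0.024324 = +0.951353;  D = +0.951353+0.000000i
d^1_{1,0}: single k=0 term ⇒ -0.217863;  D = -0.149948+0.158050i
Y_1^{m'}(θ=2.7961,φ=2.9631) and Σ D·Y over m':
  (+0.1499+0.1581i)·(-0.1151-0.0208i)  (+0.9514+0.0000i)·(-0.4597+0.0000i)  (-0.1499+0.1581i)·(+0.1151-0.0208i)
Y_1^0(R⁻¹ n̂) = -0.465331+0.000000i

Re=-0.4653 Im=0.0000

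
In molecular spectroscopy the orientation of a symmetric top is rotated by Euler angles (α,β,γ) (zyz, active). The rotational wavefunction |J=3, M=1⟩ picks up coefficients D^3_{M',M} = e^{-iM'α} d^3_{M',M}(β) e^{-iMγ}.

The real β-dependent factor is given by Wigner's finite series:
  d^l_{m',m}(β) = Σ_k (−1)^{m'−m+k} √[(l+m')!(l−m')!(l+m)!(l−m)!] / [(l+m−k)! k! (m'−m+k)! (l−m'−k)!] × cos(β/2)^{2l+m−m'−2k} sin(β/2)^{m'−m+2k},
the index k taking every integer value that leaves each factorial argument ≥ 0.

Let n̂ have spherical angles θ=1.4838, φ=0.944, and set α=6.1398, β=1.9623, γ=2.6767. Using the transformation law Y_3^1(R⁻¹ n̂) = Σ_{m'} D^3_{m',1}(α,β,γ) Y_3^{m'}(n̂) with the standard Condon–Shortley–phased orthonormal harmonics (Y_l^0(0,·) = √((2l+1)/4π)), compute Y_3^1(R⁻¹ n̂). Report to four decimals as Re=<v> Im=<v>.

Re=0.0445 Im=-0.0480

Need the full column D^3_{m',1} for m'=−3..3 at α=6.1398, β=1.9623, γ=2.6767.
cos(β/2)=0.556067, sin(β/2)=0.831137
d^3_{-3,1}: single k=4 term ⇒ +0.571467;  D = -0.571122-0.019847i
d^3_{-2,1}: k∈[3..4] ⇒ +0.624353 -0.697415 = -0.073062;  D = +0.071906+0.012945i
d^3_{-1,1}: k∈[2..4] ⇒ +0.396283 -1.180418 +0.329638 = -0.454497;  D = +0.431208+0.143620i
d^3_{0,1}: k∈[1..3] ⇒ +0.153073 -1.025916 +0.763980 = -0.108863;  D = +0.097309+0.048806i
d^3_{1,1}: k∈[0..2] ⇒ +0.029564 -0.528378 +0.885313 = +0.386500;  D = -0.317174-0.220867i
d^3_{2,1}: k∈[0..1] ⇒ -0.139736 +0.624353 = +0.484617;  D = -0.354039-0.330923i
d^3_{3,1}: single k=0 term ⇒ +0.255800;  D = -0.159998-0.199585i
Y_3^{m'}(θ=1.4838,φ=0.944) and Σ D·Y over m':
  (-0.5711-0.0198i)·(-0.3929-0.1257i)  (+0.0719+0.0129i)·(-0.0275-0.0837i)  (+0.4312+0.1436i)·(-0.1817+0.2509i)  (+0.0973+0.0488i)·(-0.0960+0.0000i)  (-0.3172-0.2209i)·(+0.1817+0.2509i)  (-0.3540-0.3309i)·(-0.0275+0.0837i)  (-0.1600-0.1996i)·(+0.3929-0.1257i)
Y_3^1(R⁻¹ n̂) = +0.044541-0.047964i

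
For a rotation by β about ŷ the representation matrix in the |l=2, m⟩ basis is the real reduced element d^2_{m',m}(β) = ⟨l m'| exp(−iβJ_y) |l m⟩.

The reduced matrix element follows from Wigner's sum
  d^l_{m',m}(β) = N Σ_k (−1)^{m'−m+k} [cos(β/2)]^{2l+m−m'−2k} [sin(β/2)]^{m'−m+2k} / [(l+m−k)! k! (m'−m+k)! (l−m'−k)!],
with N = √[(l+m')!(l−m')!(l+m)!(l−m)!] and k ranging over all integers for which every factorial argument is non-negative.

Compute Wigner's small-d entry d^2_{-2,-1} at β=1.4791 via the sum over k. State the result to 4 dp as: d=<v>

d=0.5435

d^2_{-2,-1}(β=1.4791) via Wigner's sum:
With c≡cos(β/2)=0.738772 and s≡sin(β/2)=0.673956, N=[1·24·1·6]^{1/2}=12.000000
The bounds max(0,m−m')=1 and min(l+m,l−m')=1 give 1 term
  k=1: (−1)^0·12.0000/(6)·0.7388^3·0.6740^1 = +0.543491
d^2_{-2,-1}(1.4791) = +0.543491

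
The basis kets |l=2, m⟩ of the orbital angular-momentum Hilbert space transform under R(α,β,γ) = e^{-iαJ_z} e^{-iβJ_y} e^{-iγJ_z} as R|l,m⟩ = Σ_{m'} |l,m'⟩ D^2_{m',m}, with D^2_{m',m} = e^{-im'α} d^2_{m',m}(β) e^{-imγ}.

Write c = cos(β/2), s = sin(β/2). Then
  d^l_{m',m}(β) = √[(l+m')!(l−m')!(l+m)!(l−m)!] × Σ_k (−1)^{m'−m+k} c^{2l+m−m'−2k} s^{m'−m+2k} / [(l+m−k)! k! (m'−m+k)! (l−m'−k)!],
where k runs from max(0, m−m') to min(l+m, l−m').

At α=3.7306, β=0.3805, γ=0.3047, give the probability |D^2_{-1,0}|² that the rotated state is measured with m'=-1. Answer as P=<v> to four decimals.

P=0.1784

First d^2_{-1,0}(β=0.3805), then the phase factors e^{-i(-1)α} and e^{-i(0)γ}:
c=cos(0.3805/2)=0.981957, s=sin(0.3805/2)=0.189104; N=√[1·6·2·2]=4.898979
k: max(0,(0)−(-1))=1 … min(2+(0),2−(-1))=2
  k=1: (−1)^0·4.8990/(2)·0.9820^3·0.1891^1 = +0.438586
  k=2: (−1)^1·4.8990/(2)·0.9820^1·0.1891^3 = -0.016266
d^2_{-1,0}(0.3805) = +0.438586 -0.016266 = +0.422320
|D^2_{-1,0}|² = |d^2_{-1,0}(β)|² = (+0.422320)² = 0.178354 (the z-rotation phases have unit modulus)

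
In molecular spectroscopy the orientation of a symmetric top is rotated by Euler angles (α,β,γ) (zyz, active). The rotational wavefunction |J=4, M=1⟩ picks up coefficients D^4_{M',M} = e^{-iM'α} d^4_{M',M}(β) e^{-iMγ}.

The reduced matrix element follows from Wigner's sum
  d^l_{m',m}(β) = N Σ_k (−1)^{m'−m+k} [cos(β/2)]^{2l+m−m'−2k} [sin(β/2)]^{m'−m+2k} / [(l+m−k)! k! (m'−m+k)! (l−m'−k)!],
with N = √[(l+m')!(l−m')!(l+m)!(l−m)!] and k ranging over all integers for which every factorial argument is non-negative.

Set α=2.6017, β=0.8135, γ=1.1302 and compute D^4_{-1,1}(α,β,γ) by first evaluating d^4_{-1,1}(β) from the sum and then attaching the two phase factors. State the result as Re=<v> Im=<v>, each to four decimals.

D^4_{-1,1}(2.6017,0.8135,1.1302) = e^{-i·-1·2.6017}·d^4_{-1,1}(0.8135)·e^{-i·1·1.1302}. Compute d first:
c=cos(0.8135/2)=0.918411, s=sin(0.8135/2)=0.395627; N=√[6·120·120·6]=720.000000
Admissible k: 2..5 (factorial args all ≥0)
  k=2: (−1)^0·720.0000/(72)·0.9184^6·0.3956^2 = +0.939279
  k=3: (−1)^1·720.0000/(24)·0.9184^4·0.3956^4 = -0.522892
  k=4: (−1)^2·720.0000/(48)·0.9184^2·0.3956^6 = +0.048515
  k=5: (−1)^3·720.0000/(720)·0.9184^0·0.3956^8 = -0.000600
d^4_{-1,1}(0.8135) = +0.939279 -0.522892 +0.048515 -0.000600 = +0.464302
Phases: e^{-i·(-1)·2.6017}=-0.857764+0.514044i, e^{-i·(1)·1.1302}=+0.426479-0.904498i ⇒ D=+0.046028+0.462015i

Re=0.0460 Im=0.4620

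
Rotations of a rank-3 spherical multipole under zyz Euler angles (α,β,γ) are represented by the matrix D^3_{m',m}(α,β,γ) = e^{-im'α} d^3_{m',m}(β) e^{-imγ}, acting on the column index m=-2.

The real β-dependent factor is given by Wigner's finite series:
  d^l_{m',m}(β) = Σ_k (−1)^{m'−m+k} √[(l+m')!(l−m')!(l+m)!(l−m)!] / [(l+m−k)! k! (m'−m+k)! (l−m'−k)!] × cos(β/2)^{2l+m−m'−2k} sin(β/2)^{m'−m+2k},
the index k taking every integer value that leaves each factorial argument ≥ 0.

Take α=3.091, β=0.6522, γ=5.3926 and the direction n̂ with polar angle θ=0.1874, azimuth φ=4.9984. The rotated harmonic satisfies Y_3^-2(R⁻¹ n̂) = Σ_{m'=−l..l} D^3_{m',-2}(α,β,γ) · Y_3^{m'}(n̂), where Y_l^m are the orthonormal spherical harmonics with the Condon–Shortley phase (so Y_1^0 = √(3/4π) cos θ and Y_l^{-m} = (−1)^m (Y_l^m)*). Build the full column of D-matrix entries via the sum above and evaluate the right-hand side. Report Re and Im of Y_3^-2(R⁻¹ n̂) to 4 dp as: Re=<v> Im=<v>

Re=0.1075 Im=-0.3224

Need the full column D^3_{m',-2} for m'=−3..3 at α=3.091, β=0.6522, γ=5.3926.
cos(β/2)=0.947299, sin(β/2)=0.320351
d^3_{-3,-2}: single k=1 term ⇒ +0.598600;  D = +0.212077+0.559773i
d^3_{-2,-2}: k∈[0..1] ⇒ +0.722640 -0.413210 = +0.309431;  D = -0.094854-0.294534i
d^3_{-1,-2}: k∈[0..1] ⇒ -0.772790 +0.176754 = -0.596036;  D = -0.153786-0.575854i
d^3_{0,-2}: k∈[0..1] ⇒ +0.452648 -0.051765 = +0.400883;  D = -0.083715-0.392045i
d^3_{1,-2}: k∈[0..1] ⇒ -0.176754 +0.010107 = -0.166647;  D = -0.026514-0.164524i
d^3_{2,-2}: k∈[0..1] ⇒ +0.047255 -0.001081 = +0.046174;  D = -0.005032-0.045899i
d^3_{3,-2}: single k=0 term ⇒ -0.007829;  D = -0.000458-0.007815i
Y_3^{m'}(θ=0.1874,φ=4.9984) and Σ D·Y over m':
  (+0.2121+0.5598i)·(-0.0020-0.0018i)  (-0.0949-0.2945i)·(-0.0293+0.0189i)  (-0.1538-0.5759i)·(+0.0650+0.2210i)  (-0.0837-0.3920i)·(+0.6697+0.0000i)  (-0.0265-0.1645i)·(-0.0650+0.2210i)  (-0.0050-0.0459i)·(-0.0293-0.0189i)  (-0.0005-0.0078i)·(+0.0020-0.0018i)
Y_3^-2(R⁻¹ n̂) = +0.107472-0.322374i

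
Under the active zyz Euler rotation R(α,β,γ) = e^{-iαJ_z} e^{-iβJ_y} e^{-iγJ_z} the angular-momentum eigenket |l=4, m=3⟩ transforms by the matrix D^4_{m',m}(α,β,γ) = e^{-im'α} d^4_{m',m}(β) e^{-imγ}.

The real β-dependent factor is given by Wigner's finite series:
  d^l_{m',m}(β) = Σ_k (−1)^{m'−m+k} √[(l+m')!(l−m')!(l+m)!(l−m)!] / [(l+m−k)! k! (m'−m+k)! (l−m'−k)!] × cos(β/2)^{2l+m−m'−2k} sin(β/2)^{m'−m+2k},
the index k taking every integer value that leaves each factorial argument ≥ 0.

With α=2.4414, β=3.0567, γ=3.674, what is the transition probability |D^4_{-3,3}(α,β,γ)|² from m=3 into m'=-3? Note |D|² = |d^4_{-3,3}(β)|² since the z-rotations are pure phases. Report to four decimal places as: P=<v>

P=0.9610

First d^4_{-3,3}(β=3.0567), then the phase factors e^{-i(-3)α} and e^{-i(3)γ}:
Half-angle: c=0.042434, s=0.999099. N=√(1·5040·5040·1)=5040.000000
The bounds max(0,m−m')=6 and min(l+m,l−m')=7 give 2 terms
  k=6: (−1)^0·5040.0000/(720)·0.0424^2·0.9991^6 = +0.012536
  k=7: (−1)^1·5040.0000/(5040)·0.0424^0·0.9991^8 = -0.992817
d^4_{-3,3}(3.0567) = +0.012536 -0.992817 = -0.980281
|D^4_{-3,3}|² = |d^4_{-3,3}(β)|² = (-0.980281)² = 0.960950 (the z-rotation phases have unit modulus)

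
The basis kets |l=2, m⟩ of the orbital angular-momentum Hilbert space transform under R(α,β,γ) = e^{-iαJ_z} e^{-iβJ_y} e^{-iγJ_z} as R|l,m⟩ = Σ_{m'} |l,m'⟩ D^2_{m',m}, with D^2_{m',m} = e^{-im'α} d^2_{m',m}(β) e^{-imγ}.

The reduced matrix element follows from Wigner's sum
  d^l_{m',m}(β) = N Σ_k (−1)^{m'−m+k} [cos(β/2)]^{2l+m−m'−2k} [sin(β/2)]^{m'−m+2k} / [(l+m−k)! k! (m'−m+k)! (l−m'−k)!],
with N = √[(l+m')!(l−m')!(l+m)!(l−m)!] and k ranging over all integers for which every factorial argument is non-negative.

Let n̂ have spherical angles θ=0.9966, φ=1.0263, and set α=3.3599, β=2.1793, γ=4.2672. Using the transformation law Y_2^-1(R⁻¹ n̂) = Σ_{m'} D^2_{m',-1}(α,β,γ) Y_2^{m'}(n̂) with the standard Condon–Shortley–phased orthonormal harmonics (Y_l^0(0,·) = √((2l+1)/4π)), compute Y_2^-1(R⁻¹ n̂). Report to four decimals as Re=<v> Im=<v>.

Need the full column D^2_{m',-1} for m'=−2..2 at α=3.3599, β=2.1793, γ=4.2672.
cos(β/2)=0.462796, sin(β/2)=0.886465
d^2_{-2,-1}: single k=1 term ⇒ +0.175735;  D = -0.001507-0.175729i
d^2_{-1,-1}: k∈[0..1] ⇒ +0.045873 -0.504920 = -0.459047;  D = -0.103258-0.447283i
d^2_{0,-1}: k∈[0..1] ⇒ -0.215231 +0.789677 = +0.574446;  D = -0.247373-0.518455i
d^2_{1,-1}: k∈[0..1] ⇒ +0.504920 -0.617513 = -0.112593;  D = -0.069343-0.088706i
d^2_{2,-1}: single k=0 term ⇒ -0.644769;  D = +0.497689+0.409918i
Y_2^{m'}(θ=0.9966,φ=1.0263) and Σ D·Y over m':
  (-0.0015-0.1757i)·(-0.1262-0.2413i)  (-0.1033-0.4473i)·(+0.1825-0.3014i)  (-0.2474-0.5185i)·(-0.0362+0.0000i)  (-0.0693-0.0887i)·(-0.1825-0.3014i)  (+0.4977+0.4099i)·(-0.1262+0.2413i)
Y_2^-1(R⁻¹ n̂) = -0.362691+0.096282i

Re=-0.3627 Im=0.0963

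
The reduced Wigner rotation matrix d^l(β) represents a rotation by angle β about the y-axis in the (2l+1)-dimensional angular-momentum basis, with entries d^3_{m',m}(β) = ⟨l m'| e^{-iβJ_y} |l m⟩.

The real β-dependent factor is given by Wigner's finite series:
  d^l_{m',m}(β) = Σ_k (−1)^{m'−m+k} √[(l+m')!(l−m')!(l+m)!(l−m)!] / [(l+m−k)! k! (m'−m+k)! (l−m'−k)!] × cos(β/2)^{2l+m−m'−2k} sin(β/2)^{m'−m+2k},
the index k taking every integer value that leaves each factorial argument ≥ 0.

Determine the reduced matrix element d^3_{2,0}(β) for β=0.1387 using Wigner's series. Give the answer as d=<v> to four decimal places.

d=0.0259

d^3_{2,0}(β=0.1387) via Wigner's sum:
Half-angle: c=0.997596, s=0.069294. N=√(120·1·6·6)=65.726707
The bounds max(0,m−m')=0 and min(l+m,l−m')=1 give 2 terms
  k=0: (−1)^2·65.7267/(12)·0.9976^4·0.0693^2 = +0.026048
  k=1: (−1)^3·65.7267/(12)·0.9976^2·0.0693^4 = -0.000126
d^3_{2,0}(0.1387) = +0.026048 -0.000126 = +0.025922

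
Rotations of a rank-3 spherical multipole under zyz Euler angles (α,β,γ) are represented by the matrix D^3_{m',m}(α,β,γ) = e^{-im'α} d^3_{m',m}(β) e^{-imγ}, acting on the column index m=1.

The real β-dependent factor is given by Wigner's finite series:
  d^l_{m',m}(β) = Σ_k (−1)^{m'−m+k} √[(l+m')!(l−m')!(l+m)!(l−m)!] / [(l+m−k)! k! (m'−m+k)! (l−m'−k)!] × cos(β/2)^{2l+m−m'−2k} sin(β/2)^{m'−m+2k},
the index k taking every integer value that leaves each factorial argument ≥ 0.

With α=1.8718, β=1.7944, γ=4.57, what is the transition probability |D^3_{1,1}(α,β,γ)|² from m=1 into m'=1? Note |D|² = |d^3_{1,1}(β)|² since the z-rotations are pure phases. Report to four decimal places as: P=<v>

P=0.0362

D^3_{1,1}(1.8718,1.7944,4.57) = e^{-i·1·1.8718}·d^3_{1,1}(1.7944)·e^{-i·1·4.57}. Compute d first:
Half-angle: c=0.623801, s=0.781583. N=√(24·2·24·2)=48.000000
The bounds max(0,m−m')=0 and min(l+m,l−m')=2 give 3 terms
  k=0: (−1)^0·48.0000/(48)·0.6238^6·0.7816^0 = +0.058922
  k=1: (−1)^1·48.0000/(6)·0.6238^4·0.7816^2 = -0.739988
  k=2: (−1)^2·48.0000/(8)·0.6238^2·0.7816^4 = +0.871253
d^3_{1,1}(1.7944) = +0.058922 -0.739988 +0.871253 = +0.190187
|D^3_{1,1}|² = |d^3_{1,1}(β)|² = (+0.190187)² = 0.036171 (the z-rotation phases have unit modulus)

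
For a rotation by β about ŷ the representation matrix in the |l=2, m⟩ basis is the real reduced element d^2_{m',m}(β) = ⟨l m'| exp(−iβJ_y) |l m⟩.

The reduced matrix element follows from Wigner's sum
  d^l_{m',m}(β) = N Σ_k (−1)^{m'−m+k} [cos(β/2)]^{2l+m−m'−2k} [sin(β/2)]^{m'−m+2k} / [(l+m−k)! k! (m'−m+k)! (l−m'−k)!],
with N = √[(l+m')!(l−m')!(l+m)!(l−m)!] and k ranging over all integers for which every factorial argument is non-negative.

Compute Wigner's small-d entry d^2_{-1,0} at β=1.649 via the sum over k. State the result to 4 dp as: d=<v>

d^2_{-1,0}(β=1.649) via Wigner's sum:
With c≡cos(β/2)=0.678924 and s≡sin(β/2)=0.734208, N=[1·6·2·2]^{1/2}=4.898979
Admissible k: 1..2 (factorial args all ≥0)
  k=1: (−1)^0·4.8990/(2)·0.6789^3·0.7342^1 = +0.562806
  k=2: (−1)^1·4.8990/(2)·0.6789^1·0.7342^3 = -0.658196
d^2_{-1,0}(1.649) = +0.562806 -0.658196 = -0.095390

d=-0.0954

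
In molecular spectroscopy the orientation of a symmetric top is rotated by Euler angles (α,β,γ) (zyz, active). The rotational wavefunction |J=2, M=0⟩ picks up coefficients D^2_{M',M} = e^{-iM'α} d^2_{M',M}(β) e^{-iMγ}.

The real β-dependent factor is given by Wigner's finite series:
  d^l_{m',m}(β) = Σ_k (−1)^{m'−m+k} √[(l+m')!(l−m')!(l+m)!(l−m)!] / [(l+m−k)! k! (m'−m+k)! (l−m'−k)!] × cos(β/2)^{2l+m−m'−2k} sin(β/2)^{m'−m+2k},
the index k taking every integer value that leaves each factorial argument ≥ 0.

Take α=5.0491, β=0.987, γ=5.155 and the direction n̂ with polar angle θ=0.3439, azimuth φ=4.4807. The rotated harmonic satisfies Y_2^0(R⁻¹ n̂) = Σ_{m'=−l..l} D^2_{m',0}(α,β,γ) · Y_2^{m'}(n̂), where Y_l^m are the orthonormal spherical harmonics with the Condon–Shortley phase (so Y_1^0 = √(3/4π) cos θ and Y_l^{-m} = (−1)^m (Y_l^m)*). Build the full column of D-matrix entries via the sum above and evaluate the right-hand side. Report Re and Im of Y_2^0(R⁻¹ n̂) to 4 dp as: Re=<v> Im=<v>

Re=0.2254 Im=0.0000

Need the full column D^2_{m',0} for m'=−2..2 at α=5.0491, β=0.987, γ=5.155.
cos(β/2)=0.880680, sin(β/2)=0.473711
d^2_{-2,0}: single k=2 term ⇒ +0.426324;  D = -0.333254-0.265883i
d^2_{-1,0}: k∈[1..2] ⇒ +0.792582 -0.229316 = +0.563265;  D = +0.186094-0.531636i
d^2_{0,0}: k∈[0..2] ⇒ +0.601552 -0.696184 +0.050356 = -0.044275;  D = -0.044275+0.000000i
d^2_{1,0}: k∈[0..1] ⇒ -0.792582 +0.229316 = -0.563265;  D = -0.186094-0.531636i
d^2_{2,0}: single k=0 term ⇒ +0.426324;  D = -0.333254+0.265883i
Y_2^{m'}(θ=0.3439,φ=4.4807) and Σ D·Y over m':
  (-0.3333-0.2659i)·(-0.0393-0.0196i)  (+0.1861-0.5316i)·(-0.0563+0.2387i)  (-0.0443+0.0000i)·(+0.5232+0.0000i)  (-0.1861-0.5316i)·(+0.0563+0.2387i)  (-0.3333+0.2659i)·(-0.0393+0.0196i)
Y_2^0(R⁻¹ n̂) = +0.225391+0.000000i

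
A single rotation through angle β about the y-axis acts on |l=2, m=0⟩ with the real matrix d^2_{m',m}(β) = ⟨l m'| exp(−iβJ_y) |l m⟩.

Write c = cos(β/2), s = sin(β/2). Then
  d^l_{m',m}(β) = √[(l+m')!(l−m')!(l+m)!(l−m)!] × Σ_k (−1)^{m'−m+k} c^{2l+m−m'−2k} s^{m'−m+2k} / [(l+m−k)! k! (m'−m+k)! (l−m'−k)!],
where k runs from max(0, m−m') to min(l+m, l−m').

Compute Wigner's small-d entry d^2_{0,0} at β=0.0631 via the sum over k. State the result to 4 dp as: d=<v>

d=0.9940

d^2_{0,0}(β=0.0631) via Wigner's sum:
c=cos(0.0631/2)=0.999502, s=sin(0.0631/2)=0.031545; N=√[2·2·2·2]=4.000000
The bounds max(0,m−m')=0 and min(l+m,l−m')=2 give 3 terms
  k=0: (−1)^0·4.0000/(4)·0.9995^4·0.0315^0 = +0.998011
  k=1: (−1)^1·4.0000/(1)·0.9995^2·0.0315^2 = -0.003976
  k=2: (−1)^2·4.0000/(4)·0.9995^0·0.0315^4 = +0.000001
d^2_{0,0}(0.0631) = +0.998011 -0.003976 +0.000001 = +0.994036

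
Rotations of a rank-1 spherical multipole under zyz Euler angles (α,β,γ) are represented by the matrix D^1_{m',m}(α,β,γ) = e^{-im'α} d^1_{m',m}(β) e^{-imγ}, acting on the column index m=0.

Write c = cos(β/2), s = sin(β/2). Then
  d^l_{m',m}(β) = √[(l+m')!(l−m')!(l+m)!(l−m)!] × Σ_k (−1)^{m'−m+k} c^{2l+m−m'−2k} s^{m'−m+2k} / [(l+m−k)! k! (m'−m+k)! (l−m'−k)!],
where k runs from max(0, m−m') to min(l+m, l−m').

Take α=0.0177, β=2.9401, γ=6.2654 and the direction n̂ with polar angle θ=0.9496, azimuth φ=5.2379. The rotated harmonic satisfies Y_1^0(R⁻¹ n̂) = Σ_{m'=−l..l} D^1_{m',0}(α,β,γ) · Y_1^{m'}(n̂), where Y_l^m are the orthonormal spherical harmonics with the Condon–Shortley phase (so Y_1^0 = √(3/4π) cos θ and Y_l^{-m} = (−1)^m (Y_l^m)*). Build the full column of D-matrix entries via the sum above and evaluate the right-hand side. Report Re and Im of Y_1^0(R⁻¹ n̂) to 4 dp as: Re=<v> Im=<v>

Re=-0.2400 Im=0.0000

Need the full column D^1_{m',0} for m'=−1..1 at α=0.0177, β=2.9401, γ=6.2654.
cos(β/2)=0.100576, sin(β/2)=0.994929
d^1_{-1,0}: single k=1 term ⇒ +0.141515;  D = +0.141493+0.002505i
d^1_{0,0}: k∈[0..1] ⇒ +0.010116 -0.989884 = -0.979769;  D = -0.979769+0.000000i
d^1_{1,0}: single k=0 term ⇒ -0.141515;  D = -0.141493+0.002505i
Y_1^{m'}(θ=0.9496,φ=5.2379) and Σ D·Y over m':
  (+0.1415+0.0025i)·(+0.1409+0.2430i)  (-0.9798+0.0000i)·(+0.2844+0.0000i)  (-0.1415+0.0025i)·(-0.1409+0.2430i)
Y_1^0(R⁻¹ n̂) = -0.239951+0.000000i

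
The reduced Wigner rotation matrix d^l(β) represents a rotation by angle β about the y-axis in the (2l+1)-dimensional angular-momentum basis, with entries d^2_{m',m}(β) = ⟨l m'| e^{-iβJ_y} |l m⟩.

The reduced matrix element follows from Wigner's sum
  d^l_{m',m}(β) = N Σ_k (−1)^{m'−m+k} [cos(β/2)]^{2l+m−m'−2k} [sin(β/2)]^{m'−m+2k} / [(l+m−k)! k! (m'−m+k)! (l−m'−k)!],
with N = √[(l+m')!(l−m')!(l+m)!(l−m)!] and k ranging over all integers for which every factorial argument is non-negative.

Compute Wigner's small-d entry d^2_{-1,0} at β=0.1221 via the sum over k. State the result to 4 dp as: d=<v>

d^2_{-1,0}(β=0.1221) via Wigner's sum:
Half-angle: c=0.998137, s=0.061012. N=√(1·6·2·2)=4.898979
k: max(0,(0)−(-1))=1 … min(2+(0),2−(-1))=2
  k=1: (−1)^0·4.8990/(2)·0.9981^3·0.0610^1 = +0.148615
  k=2: (−1)^1·4.8990/(2)·0.9981^1·0.0610^3 = -0.000555
d^2_{-1,0}(0.1221) = +0.148615 -0.000555 = +0.148059

d=0.1481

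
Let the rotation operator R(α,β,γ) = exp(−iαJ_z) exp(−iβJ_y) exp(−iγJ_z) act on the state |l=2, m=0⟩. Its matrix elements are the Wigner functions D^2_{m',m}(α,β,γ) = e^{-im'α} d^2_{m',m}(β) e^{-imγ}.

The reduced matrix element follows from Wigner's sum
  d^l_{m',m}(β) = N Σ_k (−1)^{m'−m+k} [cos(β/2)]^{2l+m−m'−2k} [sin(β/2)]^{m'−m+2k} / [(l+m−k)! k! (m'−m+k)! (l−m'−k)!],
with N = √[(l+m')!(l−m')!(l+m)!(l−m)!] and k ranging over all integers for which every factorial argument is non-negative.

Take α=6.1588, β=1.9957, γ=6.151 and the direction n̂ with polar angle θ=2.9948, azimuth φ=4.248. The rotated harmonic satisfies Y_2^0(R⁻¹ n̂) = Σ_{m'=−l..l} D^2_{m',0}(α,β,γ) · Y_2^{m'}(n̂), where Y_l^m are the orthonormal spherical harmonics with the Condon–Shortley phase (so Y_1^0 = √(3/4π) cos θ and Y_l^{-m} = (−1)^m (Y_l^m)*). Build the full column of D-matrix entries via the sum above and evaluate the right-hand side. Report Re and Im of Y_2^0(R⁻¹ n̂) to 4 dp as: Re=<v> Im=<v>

Re=-0.1905 Im=0.0000

Need the full column D^2_{m',0} for m'=−2..2 at α=6.1588, β=1.9957, γ=6.151.
cos(β/2)=0.542110, sin(β/2)=0.840307
d^2_{-2,0}: single k=2 term ⇒ +0.508308;  D = +0.492660-0.125152i
d^2_{-1,0}: k∈[1..2] ⇒ +0.327927 -0.787912 = -0.459986;  D = -0.456432+0.057068i
d^2_{0,0}: k∈[0..2] ⇒ +0.086368 -0.830064 +0.498601 = -0.245096;  D = -0.245096+0.000000i
d^2_{1,0}: k∈[0..1] ⇒ -0.327927 +0.787912 = +0.459986;  D = +0.456432+0.057068i
d^2_{2,0}: single k=0 term ⇒ +0.508308;  D = +0.492660+0.125152i
Y_2^{m'}(θ=2.9948,φ=4.248) and Σ D·Y over m':
  (+0.4927-0.1252i)·(-0.0049-0.0066i)  (-0.4564+0.0571i)·(+0.0501-0.0999i)  (-0.2451+0.0000i)·(+0.6105+0.0000i)  (+0.4564+0.0571i)·(-0.0501-0.0999i)  (+0.4927+0.1252i)·(-0.0049+0.0066i)
Y_2^0(R⁻¹ n̂) = -0.190469+0.000000i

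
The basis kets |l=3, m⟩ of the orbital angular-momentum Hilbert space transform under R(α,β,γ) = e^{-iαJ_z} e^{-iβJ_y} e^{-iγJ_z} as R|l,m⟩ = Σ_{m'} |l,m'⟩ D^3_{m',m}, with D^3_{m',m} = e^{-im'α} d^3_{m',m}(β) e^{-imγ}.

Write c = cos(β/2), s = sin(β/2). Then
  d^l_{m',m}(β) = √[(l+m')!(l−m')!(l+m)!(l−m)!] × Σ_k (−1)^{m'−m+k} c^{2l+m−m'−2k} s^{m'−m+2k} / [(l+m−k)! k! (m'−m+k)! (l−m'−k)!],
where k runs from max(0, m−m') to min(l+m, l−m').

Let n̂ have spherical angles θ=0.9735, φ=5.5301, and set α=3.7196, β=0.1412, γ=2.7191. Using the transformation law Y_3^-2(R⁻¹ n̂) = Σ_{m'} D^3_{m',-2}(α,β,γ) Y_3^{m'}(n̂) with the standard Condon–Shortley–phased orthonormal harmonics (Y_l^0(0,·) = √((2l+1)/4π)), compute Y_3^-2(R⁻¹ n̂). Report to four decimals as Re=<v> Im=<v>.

Re=-0.0270 Im=0.3884

Need the full column D^3_{m',-2} for m'=−3..3 at α=3.7196, β=0.1412, γ=2.7191.
cos(β/2)=0.997509, sin(β/2)=0.070541
d^3_{-3,-2}: single k=1 term ⇒ +0.170649;  D = -0.107536-0.132503i
d^3_{-2,-2}: k∈[0..1] ⇒ +0.985146 -0.024633 = +0.960512;  D = +0.914426+0.293954i
d^3_{-1,-2}: k∈[0..1] ⇒ -0.220307 +0.002203 = -0.218103;  D = +0.210376-0.057539i
d^3_{0,-2}: k∈[0..1] ⇒ +0.026985 -0.000135 = +0.026850;  D = +0.017821-0.020082i
d^3_{1,-2}: k∈[0..1] ⇒ -0.002203 +0.000006 = -0.002198;  D = +0.000324-0.002174i
d^3_{2,-2}: k∈[0..1] ⇒ +0.000123 -0.000000 = +0.000123;  D = -0.000051-0.000112i
d^3_{3,-2}: single k=0 term ⇒ -0.000004;  D = -0.000004-0.000002i
Y_3^{m'}(θ=0.9735,φ=5.5301) and Σ D·Y over m':
  (-0.1075-0.1325i)·(-0.1499+0.1821i)  (+0.9144+0.2940i)·(+0.0254+0.3922i)  (+0.2104-0.0575i)·(+0.1134+0.1063i)  (+0.0178-0.0201i)·(-0.2977+0.0000i)  (+0.0003-0.0022i)·(-0.1134+0.1063i)  (-0.0001-0.0001i)·(+0.0254-0.3922i)  (-0.0000-0.0000i)·(+0.1499+0.1821i)
Y_3^-2(R⁻¹ n̂) = -0.027009+0.388432i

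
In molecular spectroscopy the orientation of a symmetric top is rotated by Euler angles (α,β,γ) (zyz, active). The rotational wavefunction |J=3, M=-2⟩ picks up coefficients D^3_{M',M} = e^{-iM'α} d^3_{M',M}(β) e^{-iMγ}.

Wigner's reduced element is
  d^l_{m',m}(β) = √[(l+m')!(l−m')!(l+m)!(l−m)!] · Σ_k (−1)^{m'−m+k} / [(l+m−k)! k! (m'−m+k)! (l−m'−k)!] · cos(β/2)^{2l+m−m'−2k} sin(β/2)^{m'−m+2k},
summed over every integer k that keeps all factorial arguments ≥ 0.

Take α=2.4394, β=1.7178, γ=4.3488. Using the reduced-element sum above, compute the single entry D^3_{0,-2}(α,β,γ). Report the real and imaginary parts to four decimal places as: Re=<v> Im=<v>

First d^3_{0,-2}(β=1.7178), then the phase factors e^{-i(0)α} and e^{-i(-2)γ}:
With c≡cos(β/2)=0.653271 and s≡sin(β/2)=0.757124, N=[6·6·1·120]^{1/2}=65.726707
k∈{0,1} keeps every argument non-negative
  k=0: (−1)^2·65.7267/(12)·0.6533^4·0.7571^2 = +0.571831
  k=1: (−1)^3·65.7267/(12)·0.6533^2·0.7571^4 = -0.768097
d^3_{0,-2}(1.7178) = +0.571831 -0.768097 = -0.196266
D = (+1.000000+0.000000i)·(-0.196266)·(-0.747053+0.664764i) = +0.146621-0.130470i

Re=0.1466 Im=-0.1305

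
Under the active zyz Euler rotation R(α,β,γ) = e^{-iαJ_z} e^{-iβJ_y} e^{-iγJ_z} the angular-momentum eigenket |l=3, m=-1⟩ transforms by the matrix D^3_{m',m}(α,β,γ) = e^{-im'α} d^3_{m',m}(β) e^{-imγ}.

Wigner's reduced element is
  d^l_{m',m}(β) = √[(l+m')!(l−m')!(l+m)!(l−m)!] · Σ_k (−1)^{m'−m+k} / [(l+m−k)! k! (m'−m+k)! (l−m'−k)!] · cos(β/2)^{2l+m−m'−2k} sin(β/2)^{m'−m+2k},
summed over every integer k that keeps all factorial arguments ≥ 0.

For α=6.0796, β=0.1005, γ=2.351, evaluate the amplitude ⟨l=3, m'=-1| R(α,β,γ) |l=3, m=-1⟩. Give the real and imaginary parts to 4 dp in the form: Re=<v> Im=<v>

D^3_{-1,-1}(6.0796,0.1005,2.351) = e^{-i·-1·6.0796}·d^3_{-1,-1}(0.1005)·e^{-i·-1·2.351}. Compute d first:
With c≡cos(β/2)=0.998738 and s≡sin(β/2)=0.050229, N=[2·24·2·24]^{1/2}=48.000000
k: max(0,(-1)−(-1))=0 … min(3+(-1),3−(-1))=2
  k=0: (−1)^0·48.0000/(48)·0.9987^6·0.0502^0 = +0.992450
  k=1: (−1)^1·48.0000/(6)·0.9987^4·0.0502^2 = -0.020082
  k=2: (−1)^2·48.0000/(8)·0.9987^2·0.0502^4 = +0.000038
d^3_{-1,-1}(0.1005) = +0.992450 -0.020082 +0.000038 = +0.972407
D = (+0.979348-0.202182i)·(+0.972407)·(-0.703424+0.710770i) = -0.530148+0.815179i

Re=-0.5301 Im=0.8152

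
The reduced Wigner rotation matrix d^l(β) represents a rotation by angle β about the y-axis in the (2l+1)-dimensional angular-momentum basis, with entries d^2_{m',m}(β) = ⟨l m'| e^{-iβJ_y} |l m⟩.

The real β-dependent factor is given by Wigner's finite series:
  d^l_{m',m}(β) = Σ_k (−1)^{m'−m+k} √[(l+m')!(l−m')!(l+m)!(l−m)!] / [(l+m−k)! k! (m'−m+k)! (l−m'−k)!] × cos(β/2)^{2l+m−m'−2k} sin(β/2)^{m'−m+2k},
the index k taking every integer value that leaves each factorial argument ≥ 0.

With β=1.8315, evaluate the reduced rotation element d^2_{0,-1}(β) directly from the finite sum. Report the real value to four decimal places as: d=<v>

d^2_{0,-1}(β=1.8315) via Wigner's sum:
c=cos(1.8315/2)=0.609196, s=sin(1.8315/2)=0.793020; N=√[2·2·1·6]=4.898979
The bounds max(0,m−m')=0 and min(l+m,l−m')=1 give 2 terms
  k=0: (−1)^1·4.8990/(2)·0.6092^3·0.7930^1 = -0.439168
  k=1: (−1)^2·4.8990/(2)·0.6092^1·0.7930^3 = +0.744191
d^2_{0,-1}(1.8315) = -0.439168 +0.744191 = +0.305023

d=0.3050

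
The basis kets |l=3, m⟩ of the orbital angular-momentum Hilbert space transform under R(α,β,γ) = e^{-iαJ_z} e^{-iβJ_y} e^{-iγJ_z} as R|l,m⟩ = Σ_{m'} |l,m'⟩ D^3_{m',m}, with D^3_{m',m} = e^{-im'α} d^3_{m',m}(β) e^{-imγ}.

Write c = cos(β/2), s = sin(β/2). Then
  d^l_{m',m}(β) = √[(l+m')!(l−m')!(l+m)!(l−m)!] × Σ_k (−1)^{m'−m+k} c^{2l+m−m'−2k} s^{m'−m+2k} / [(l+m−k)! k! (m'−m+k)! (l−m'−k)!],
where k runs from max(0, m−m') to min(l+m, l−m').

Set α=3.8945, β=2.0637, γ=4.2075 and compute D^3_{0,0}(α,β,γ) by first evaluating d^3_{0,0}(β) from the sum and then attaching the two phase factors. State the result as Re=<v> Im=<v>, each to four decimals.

Re=0.4449 Im=0.0000

D^3_{0,0}(3.8945,2.0637,4.2075) = e^{-i·0·3.8945}·d^3_{0,0}(2.0637)·e^{-i·0·4.2075}. Compute d first:
c=cos(2.0637/2)=0.513232, s=sin(2.0637/2)=0.858250; N=√[6·6·6·6]=36.000000
k∈{0,1,2,3} keeps every argument non-negative
  k=0: (−1)^0·36.0000/(36)·0.5132^6·0.8582^0 = +0.018276
  k=1: (−1)^1·36.0000/(4)·0.5132^4·0.8582^2 = -0.459965
  k=2: (−1)^2·36.0000/(4)·0.5132^2·0.8582^4 = +1.286249
  k=3: (−1)^3·36.0000/(36)·0.5132^0·0.8582^6 = -0.399653
d^3_{0,0}(2.0637) = +0.018276 -0.459965 +1.286249 -0.399653 = +0.444907
Phases: e^{-i·(0)·3.8945}=+1.000000+0.000000i, e^{-i·(0)·4.2075}=+1.000000+0.000000i ⇒ D=+0.444907+0.000000i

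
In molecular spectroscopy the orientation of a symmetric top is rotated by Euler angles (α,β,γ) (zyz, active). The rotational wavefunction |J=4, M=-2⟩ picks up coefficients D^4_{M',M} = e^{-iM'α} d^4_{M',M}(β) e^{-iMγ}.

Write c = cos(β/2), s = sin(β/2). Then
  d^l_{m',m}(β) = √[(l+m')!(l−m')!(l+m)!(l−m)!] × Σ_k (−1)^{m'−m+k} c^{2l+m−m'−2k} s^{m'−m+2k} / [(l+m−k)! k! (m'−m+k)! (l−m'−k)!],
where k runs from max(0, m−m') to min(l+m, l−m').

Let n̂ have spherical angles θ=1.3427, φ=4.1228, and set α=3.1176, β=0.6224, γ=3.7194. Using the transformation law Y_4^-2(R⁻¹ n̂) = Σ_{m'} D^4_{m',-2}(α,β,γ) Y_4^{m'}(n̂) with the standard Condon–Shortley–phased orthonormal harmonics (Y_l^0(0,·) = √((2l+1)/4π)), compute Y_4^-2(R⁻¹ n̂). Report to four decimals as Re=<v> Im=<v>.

Re=0.0450 Im=-0.1640

Need the full column D^4_{m',-2} for m'=−4..4 at α=3.1176, β=0.6224, γ=3.7194.
cos(β/2)=0.951967, sin(β/2)=0.306201
d^4_{-4,-2}: single k=2 term ⇒ +0.369253;  D = +0.180632+0.322055i
d^4_{-3,-2}: k∈[1..2] ⇒ +0.811752 -0.251950 = +0.559802;  D = -0.262053-0.494678i
d^4_{-2,-2}: k∈[0..2] ⇒ +0.674488 -0.837386 +0.108294 = -0.054604;  D = -0.024396-0.048851i
d^4_{-1,-2}: k∈[0..2] ⇒ -0.920441 +0.476142 -0.032841 = -0.477140;  D = +0.202876+0.431861i
d^4_{0,-2}: k∈[0..2] ⇒ +0.662012 -0.182644 +0.007086 = +0.486454;  D = +0.196214+0.445127i
d^4_{1,-2}: k∈[0..2] ⇒ -0.317428 +0.049261 -0.001019 = -0.269186;  D = +0.102637+0.248850i
d^4_{2,-2}: k∈[0..2] ⇒ +0.108294 -0.008963 +0.000077 = +0.099408;  D = +0.035688+0.092782i
d^4_{3,-2}: k∈[0..1] ⇒ -0.026067 +0.000899 = -0.025168;  D = +0.008469+0.023700i
d^4_{4,-2}: single k=0 term ⇒ +0.003952;  D = +0.001240+0.003753i
Y_4^{m'}(θ=1.3427,φ=4.1228) and Σ D·Y over m':
  (+0.1806+0.3221i)·(-0.2823+0.2811i)  (-0.2621-0.4947i)·(+0.2565+0.0515i)  (-0.0244-0.0489i)·(+0.0778+0.1884i)  (+0.2029+0.4319i)·(+0.1531-0.2288i)  (+0.1962+0.4451i)·(+0.1648+0.0000i)  (+0.1026+0.2489i)·(-0.1531-0.2288i)  (+0.0357+0.0928i)·(+0.0778-0.1884i)  (+0.0085+0.0237i)·(-0.2565+0.0515i)  (+0.0012+0.0038i)·(-0.2823-0.2811i)
Y_4^-2(R⁻¹ n̂) = +0.045016-0.164023i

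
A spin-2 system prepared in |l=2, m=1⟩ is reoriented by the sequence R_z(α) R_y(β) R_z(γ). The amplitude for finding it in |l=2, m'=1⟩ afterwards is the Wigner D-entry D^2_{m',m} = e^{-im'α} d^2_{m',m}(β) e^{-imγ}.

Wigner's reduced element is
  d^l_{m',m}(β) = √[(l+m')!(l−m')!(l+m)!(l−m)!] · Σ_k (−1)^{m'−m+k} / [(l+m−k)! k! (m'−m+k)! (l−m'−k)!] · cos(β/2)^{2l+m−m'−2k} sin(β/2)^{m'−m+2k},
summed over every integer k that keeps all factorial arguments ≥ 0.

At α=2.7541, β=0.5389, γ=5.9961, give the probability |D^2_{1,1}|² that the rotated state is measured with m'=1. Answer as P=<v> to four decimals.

First d^2_{1,1}(β=0.5389), then the phase factors e^{-i(1)α} and e^{-i(1)γ}:
Half-angle: c=0.963917, s=0.266201. N=√(6·1·6·1)=6.000000
k: max(0,(1)−(1))=0 … min(2+(1),2−(1))=1
  k=0: (−1)^0·6.0000/(6)·0.9639^4·0.2662^0 = +0.863295
  k=1: (−1)^1·6.0000/(2)·0.9639^2·0.2662^2 = -0.197525
d^2_{1,1}(0.5389) = +0.863295 -0.197525 = +0.665771
|D^2_{1,1}|² = |d^2_{1,1}(β)|² = (+0.665771)² = 0.443251 (the z-rotation phases have unit modulus)

P=0.4433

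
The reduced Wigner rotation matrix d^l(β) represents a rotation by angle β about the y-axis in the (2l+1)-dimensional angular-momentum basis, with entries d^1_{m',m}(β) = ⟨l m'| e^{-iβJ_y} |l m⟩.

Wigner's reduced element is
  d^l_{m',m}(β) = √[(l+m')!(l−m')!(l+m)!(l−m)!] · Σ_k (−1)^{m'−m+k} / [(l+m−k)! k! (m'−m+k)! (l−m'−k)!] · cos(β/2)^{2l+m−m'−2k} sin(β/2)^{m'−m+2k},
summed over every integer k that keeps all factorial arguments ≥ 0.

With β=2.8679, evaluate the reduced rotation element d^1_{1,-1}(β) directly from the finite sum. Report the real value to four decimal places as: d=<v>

d^1_{1,-1}(β=2.8679) via Wigner's sum:
With c≡cos(β/2)=0.136420 and s≡sin(β/2)=0.990651, N=[2·1·1·2]^{1/2}=2.000000
k: max(0,(-1)−(1))=0 … min(1+(-1),1−(1))=0
  k=0: (−1)^2·2.0000/(2)·0.1364^0·0.9907^2 = +0.981390
d^1_{1,-1}(2.8679) = +0.981390

d=0.9814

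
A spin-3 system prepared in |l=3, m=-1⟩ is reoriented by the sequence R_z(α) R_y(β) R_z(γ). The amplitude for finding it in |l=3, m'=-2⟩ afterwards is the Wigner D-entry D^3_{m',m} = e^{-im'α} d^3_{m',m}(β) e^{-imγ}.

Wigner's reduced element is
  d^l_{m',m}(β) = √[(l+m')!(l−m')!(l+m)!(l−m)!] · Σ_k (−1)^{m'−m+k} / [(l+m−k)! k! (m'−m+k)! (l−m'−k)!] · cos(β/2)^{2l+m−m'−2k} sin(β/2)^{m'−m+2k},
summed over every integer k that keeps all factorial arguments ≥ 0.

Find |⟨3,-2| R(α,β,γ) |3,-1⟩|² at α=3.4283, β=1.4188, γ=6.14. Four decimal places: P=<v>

Split into d^3_{-2,-1}(β=1.4188) × two z-phases.
Half-angle: c=0.758753, s=0.651379. N=√(1·120·2·24)=75.894664
The bounds max(0,m−m')=1 and min(l+m,l−m')=2 give 2 terms
  k=1: (−1)^0·75.8947/(24)·0.7588^5·0.6514^1 = +0.518006
  k=2: (−1)^1·75.8947/(12)·0.7588^3·0.6514^3 = -0.763540
d^3_{-2,-1}(1.4188) = +0.518006 -0.763540 = -0.245533
|D^3_{-2,-1}|² = |d^3_{-2,-1}(β)|² = (-0.245533)² = 0.060286 (the z-rotation phases have unit modulus)

P=0.0603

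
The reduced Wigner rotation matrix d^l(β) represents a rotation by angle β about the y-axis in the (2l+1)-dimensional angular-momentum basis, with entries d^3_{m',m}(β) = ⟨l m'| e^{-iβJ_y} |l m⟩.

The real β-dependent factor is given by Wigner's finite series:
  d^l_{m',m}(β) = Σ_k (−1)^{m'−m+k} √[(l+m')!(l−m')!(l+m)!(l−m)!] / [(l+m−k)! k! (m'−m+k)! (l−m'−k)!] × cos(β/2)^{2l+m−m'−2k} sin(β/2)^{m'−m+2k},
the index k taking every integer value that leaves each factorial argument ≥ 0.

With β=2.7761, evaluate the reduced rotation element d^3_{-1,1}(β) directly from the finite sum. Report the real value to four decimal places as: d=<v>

d=0.6634

d^3_{-1,1}(β=2.7761) via Wigner's sum:
c=cos(2.7761/2)=0.181731, s=sin(2.7761/2)=0.983348; N=√[2·24·24·2]=48.000000
The bounds max(0,m−m')=2 and min(l+m,l−m')=4 give 3 terms
  k=2: (−1)^0·48.0000/(8)·0.1817^4·0.9833^2 = +0.006328
  k=3: (−1)^1·48.0000/(6)·0.1817^2·0.9833^4 = -0.247045
  k=4: (−1)^2·48.0000/(48)·0.1817^0·0.9833^6 = +0.904158
d^3_{-1,1}(2.7761) = +0.006328 -0.247045 +0.904158 = +0.663441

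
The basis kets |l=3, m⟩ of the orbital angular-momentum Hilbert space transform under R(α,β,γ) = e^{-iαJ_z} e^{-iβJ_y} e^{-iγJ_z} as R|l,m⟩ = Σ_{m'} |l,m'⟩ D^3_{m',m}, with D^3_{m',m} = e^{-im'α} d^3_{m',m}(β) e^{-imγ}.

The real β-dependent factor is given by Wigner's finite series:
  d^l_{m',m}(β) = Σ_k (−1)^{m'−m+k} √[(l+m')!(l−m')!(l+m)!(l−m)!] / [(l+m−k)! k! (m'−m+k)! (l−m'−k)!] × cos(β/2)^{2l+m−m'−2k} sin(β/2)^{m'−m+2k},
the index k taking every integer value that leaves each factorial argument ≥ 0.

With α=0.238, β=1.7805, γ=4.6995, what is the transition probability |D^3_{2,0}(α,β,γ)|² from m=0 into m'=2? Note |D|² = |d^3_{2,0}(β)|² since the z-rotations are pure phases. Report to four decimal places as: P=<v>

P=0.0744

Split into d^3_{2,0}(β=1.7805) × two z-phases.
With c≡cos(β/2)=0.629218 and s≡sin(β/2)=0.777229, N=[120·1·6·6]^{1/2}=65.726707
k∈{0,1} keeps every argument non-negative
  k=0: (−1)^2·65.7267/(12)·0.6292^4·0.7772^2 = +0.518636
  k=1: (−1)^3·65.7267/(12)·0.6292^2·0.7772^4 = -0.791332
d^3_{2,0}(1.7805) = +0.518636 -0.791332 = -0.272696
|D^3_{2,0}|² = |d^3_{2,0}(β)|² = (-0.272696)² = 0.074363 (the z-rotation phases have unit modulus)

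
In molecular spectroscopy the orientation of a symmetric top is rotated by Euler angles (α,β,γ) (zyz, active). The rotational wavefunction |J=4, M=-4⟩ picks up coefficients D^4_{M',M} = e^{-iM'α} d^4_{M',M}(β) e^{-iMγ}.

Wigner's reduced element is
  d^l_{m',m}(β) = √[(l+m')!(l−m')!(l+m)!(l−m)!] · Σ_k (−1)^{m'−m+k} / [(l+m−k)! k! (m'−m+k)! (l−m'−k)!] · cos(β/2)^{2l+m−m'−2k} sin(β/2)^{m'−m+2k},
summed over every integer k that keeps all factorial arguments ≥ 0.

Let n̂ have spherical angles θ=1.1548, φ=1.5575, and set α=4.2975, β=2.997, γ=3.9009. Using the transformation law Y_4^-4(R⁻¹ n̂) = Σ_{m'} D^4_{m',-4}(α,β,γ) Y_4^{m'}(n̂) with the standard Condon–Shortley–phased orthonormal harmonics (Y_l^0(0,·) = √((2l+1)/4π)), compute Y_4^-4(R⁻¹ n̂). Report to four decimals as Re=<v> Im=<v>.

Re=0.0127 Im=-0.2344

Need the full column D^4_{m',-4} for m'=−4..4 at α=4.2975, β=2.997, γ=3.9009.
cos(β/2)=0.072233, sin(β/2)=0.997388
d^4_{-4,-4}: single k=0 term ⇒ +0.000000;  D = +0.000000+0.000000i
d^4_{-3,-4}: single k=0 term ⇒ -0.000000;  D = +0.000000+0.000000i
d^4_{-2,-4}: single k=0 term ⇒ +0.000001;  D = +0.000000-0.000001i
d^4_{-1,-4}: single k=0 term ⇒ -0.000015;  D = -0.000007-0.000013i
d^4_{0,-4}: single k=0 term ⇒ +0.000225;  D = -0.000224+0.000023i
d^4_{1,-4}: single k=0 term ⇒ -0.002784;  D = -0.000851+0.002651i
d^4_{2,-4}: single k=0 term ⇒ +0.027179;  D = +0.020336+0.018032i
d^4_{3,-4}: single k=0 term ⇒ -0.200600;  D = +0.182297-0.083714i
d^4_{4,-4}: single k=0 term ⇒ +0.979292;  D = -0.015280-0.979173i
Y_4^{m'}(θ=1.1548,φ=1.5575) and Σ D·Y over m':
  (+0.0000+0.0000i)·(+0.3094+0.0165i)  (+0.0000+0.0000i)·(-0.0154+0.3868i)  (+0.0000-0.0000i)·(-0.0400-0.0011i)  (-0.0000-0.0000i)·(-0.0043+0.3247i)  (-0.0002+0.0000i)·(-0.1021+0.0000i)  (-0.0009+0.0027i)·(+0.0043+0.3247i)  (+0.0203+0.0180i)·(-0.0400+0.0011i)  (+0.1823-0.0837i)·(+0.0154+0.3868i)  (-0.0153-0.9792i)·(+0.3094-0.0165i)
Y_4^-4(R⁻¹ n̂) = +0.012671-0.234420i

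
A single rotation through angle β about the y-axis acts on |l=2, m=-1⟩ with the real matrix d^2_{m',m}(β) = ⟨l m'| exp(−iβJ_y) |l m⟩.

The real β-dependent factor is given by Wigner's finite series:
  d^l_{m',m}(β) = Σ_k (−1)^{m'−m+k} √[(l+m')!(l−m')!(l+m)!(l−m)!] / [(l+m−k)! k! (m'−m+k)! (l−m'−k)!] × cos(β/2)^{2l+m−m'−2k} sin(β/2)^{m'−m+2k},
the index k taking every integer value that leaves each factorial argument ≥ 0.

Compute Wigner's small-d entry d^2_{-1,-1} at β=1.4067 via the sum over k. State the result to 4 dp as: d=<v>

d=-0.3916

d^2_{-1,-1}(β=1.4067) via Wigner's sum:
With c≡cos(β/2)=0.762680 and s≡sin(β/2)=0.646776, N=[1·6·1·6]^{1/2}=6.000000
The bounds max(0,m−m')=0 and min(l+m,l−m')=1 give 2 terms
  k=0: (−1)^0·6.0000/(6)·0.7627^4·0.6468^0 = +0.338352
  k=1: (−1)^1·6.0000/(2)·0.7627^2·0.6468^2 = -0.729985
d^2_{-1,-1}(1.4067) = +0.338352 -0.729985 = -0.391633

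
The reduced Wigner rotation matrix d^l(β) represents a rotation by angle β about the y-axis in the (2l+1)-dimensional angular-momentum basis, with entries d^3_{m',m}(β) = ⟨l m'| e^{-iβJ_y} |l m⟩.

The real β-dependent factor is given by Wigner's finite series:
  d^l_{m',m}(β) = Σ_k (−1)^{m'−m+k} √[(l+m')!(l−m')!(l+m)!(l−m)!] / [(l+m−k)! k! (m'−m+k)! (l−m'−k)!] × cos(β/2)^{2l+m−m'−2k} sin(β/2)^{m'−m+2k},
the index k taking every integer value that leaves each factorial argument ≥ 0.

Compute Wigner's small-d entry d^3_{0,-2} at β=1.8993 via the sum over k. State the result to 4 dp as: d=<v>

d=-0.3958

d^3_{0,-2}(β=1.8993) via Wigner's sum:
With c≡cos(β/2)=0.581968 and s≡sin(β/2)=0.813212, N=[6·6·1·120]^{1/2}=65.726707
k: max(0,(-2)−(0))=0 … min(3+(-2),3−(0))=1
  k=0: (−1)^2·65.7267/(12)·0.5820^4·0.8132^2 = +0.415493
  k=1: (−1)^3·65.7267/(12)·0.5820^2·0.8132^4 = -0.811285
d^3_{0,-2}(1.8993) = +0.415493 -0.811285 = -0.395792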